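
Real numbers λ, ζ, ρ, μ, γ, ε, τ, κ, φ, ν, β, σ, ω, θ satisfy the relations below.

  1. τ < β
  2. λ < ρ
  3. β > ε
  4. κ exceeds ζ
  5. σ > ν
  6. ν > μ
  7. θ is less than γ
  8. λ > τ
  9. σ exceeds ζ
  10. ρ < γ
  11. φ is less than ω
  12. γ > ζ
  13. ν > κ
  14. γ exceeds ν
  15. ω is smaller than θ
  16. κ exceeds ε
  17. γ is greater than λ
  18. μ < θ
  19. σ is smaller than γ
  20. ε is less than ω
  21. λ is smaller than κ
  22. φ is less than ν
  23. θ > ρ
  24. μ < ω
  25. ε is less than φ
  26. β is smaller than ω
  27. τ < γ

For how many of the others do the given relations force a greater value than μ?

The elements the relations force above μ are ω, ν, σ, θ, γ — no chain reaches any other.
That is 5.

5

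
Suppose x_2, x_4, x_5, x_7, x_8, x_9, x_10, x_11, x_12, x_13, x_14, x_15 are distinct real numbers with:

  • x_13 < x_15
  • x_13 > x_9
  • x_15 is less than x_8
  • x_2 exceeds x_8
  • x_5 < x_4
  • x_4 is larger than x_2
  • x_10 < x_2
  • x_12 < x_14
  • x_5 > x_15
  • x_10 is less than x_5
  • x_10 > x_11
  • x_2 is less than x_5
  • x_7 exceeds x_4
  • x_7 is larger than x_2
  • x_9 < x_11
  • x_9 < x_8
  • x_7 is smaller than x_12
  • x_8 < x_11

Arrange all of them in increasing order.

Nothing is placed below x_9, so it is least; from there x_9 < x_13; x_13 < x_15; x_15 < x_8; x_8 < x_11; x_11 < x_10; x_10 < x_2; x_2 < x_5; x_5 < x_4; x_4 < x_7; x_7 < x_12; x_12 < x_14, each given directly.

x_9 < x_13 < x_15 < x_8 < x_11 < x_10 < x_2 < x_5 < x_4 < x_7 < x_12 < x_14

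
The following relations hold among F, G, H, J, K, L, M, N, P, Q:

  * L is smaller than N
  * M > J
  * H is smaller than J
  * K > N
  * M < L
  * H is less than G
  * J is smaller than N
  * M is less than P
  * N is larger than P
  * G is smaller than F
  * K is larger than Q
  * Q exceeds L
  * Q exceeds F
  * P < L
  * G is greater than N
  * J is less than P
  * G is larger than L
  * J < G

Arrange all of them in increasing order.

The consecutive links are each given: H < J; J < M; M < P; P < L; L < N; N < G; G < F; F < Q; Q < K.

H < J < M < P < L < N < G < F < Q < K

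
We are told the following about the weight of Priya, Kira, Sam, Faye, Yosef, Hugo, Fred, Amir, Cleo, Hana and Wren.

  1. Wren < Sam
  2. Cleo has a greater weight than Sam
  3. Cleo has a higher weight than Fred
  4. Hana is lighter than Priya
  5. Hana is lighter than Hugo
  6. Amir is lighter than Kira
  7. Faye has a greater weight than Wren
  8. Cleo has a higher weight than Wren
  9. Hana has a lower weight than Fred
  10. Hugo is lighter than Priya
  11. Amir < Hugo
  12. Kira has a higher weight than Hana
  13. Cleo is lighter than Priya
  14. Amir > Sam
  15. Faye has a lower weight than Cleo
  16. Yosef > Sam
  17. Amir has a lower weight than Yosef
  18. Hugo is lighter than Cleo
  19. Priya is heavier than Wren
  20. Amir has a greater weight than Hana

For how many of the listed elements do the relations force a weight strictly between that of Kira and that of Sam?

1

The relations place Sam below Kira. An element lies strictly between them when it is forced above Sam and also forced below Kira.
Above Sam: {Amir, Hugo, Cleo, Yosef, Priya}. Below Kira: {Hana, Wren, Amir}.
Intersection: {Amir} — 1.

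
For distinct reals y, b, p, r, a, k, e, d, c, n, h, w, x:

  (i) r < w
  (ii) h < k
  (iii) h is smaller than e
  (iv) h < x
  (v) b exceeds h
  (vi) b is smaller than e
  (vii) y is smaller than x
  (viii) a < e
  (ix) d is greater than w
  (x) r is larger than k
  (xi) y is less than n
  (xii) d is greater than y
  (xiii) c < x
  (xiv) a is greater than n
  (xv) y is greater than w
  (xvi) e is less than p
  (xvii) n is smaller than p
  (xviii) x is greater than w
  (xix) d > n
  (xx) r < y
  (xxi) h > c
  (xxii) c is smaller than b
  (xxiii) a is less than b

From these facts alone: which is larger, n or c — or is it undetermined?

n

Chaining the given relations: c < h < k < r < w < y < n.
So n is larger.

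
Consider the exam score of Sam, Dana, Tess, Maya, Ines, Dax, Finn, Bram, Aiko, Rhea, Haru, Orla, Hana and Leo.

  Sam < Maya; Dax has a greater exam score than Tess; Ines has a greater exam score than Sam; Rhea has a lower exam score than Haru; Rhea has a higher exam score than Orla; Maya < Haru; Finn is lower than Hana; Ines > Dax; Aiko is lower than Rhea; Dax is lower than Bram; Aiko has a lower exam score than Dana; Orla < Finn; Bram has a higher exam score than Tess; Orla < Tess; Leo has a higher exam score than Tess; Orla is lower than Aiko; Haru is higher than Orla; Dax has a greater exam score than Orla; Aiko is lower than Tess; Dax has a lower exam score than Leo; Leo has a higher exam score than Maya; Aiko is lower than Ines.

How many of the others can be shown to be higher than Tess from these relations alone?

Directly above Tess: Dax, Leo, Bram.
One step further: Ines (4 so far).
Nothing else is reachable above Tess; 4 in all.

4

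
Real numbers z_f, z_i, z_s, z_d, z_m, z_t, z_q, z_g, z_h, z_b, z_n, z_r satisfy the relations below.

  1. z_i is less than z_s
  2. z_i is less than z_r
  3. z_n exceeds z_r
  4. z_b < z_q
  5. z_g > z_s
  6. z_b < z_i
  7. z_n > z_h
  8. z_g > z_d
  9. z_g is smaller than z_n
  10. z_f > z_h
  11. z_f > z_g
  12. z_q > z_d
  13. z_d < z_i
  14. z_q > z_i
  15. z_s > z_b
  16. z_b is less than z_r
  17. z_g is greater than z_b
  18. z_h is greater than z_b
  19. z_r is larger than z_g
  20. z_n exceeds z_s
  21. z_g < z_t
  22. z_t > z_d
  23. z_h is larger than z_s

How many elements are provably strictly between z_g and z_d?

2

The relations place z_d below z_g. An element lies strictly between them when it is forced above z_d and also forced below z_g.
Above z_d: {z_i, z_s, z_r, z_q, z_h, z_n, z_t, z_f}. Below z_g: {z_b, z_i, z_s}.
Intersection: {z_i, z_s} — 2.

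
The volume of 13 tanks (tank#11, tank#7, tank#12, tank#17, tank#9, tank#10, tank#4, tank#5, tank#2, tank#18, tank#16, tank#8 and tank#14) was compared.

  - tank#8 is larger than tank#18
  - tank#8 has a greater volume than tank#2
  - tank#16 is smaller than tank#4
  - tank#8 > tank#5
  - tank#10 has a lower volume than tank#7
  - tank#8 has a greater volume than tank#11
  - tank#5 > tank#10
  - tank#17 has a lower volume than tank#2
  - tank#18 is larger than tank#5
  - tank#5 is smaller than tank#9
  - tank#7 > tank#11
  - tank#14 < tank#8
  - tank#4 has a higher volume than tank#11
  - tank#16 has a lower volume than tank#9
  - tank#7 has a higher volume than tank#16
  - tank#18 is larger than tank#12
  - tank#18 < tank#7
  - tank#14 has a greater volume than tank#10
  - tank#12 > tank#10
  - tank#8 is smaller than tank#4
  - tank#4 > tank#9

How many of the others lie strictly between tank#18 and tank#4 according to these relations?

Chaining upward from tank#18 reaches: tank#8, tank#7.
Chaining downward from tank#4 reaches: tank#10, tank#16, tank#11, tank#17, tank#12, tank#5, tank#14, tank#2, tank#8, tank#9.
Strictly between tank#18 and tank#4 are those in both lists: tank#8 — 1 element.

1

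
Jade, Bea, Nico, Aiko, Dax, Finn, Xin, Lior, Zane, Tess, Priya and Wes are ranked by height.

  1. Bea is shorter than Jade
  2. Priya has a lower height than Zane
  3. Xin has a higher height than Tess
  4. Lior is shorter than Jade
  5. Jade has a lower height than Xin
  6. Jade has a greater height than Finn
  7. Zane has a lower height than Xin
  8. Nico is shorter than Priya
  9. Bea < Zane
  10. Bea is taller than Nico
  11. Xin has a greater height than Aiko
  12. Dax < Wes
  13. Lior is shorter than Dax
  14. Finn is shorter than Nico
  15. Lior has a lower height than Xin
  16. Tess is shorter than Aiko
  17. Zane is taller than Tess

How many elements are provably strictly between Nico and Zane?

Chaining upward from Nico reaches: Bea, Jade, Priya, Xin.
Chaining downward from Zane reaches: Finn, Bea, Tess, Priya.
Strictly between Nico and Zane are those in both lists: Bea, Priya — 2 elements.

2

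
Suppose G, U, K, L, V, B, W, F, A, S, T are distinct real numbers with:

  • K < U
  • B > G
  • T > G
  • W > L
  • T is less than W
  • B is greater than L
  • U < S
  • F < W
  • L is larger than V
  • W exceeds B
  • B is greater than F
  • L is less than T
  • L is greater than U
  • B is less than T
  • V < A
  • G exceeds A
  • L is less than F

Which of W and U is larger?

W

The relevant relations are U < L; L < F; F < B; B < T; T < W.
Chaining these gives U < L < F < B < T < W.
So U < W; W is the larger of the two.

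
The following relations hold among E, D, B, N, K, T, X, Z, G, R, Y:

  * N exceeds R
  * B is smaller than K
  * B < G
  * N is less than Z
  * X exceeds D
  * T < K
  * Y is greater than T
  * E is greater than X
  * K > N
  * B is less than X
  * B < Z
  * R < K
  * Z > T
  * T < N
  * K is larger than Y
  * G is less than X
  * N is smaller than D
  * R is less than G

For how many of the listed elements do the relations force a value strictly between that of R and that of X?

The relations place R below X. An element lies strictly between them when it is forced above R and also forced below X.
Above R: {N, K, G, Z, D, E}. Below X: {T, N, B, G, D}.
Intersection: {N, G, D} — 3.

3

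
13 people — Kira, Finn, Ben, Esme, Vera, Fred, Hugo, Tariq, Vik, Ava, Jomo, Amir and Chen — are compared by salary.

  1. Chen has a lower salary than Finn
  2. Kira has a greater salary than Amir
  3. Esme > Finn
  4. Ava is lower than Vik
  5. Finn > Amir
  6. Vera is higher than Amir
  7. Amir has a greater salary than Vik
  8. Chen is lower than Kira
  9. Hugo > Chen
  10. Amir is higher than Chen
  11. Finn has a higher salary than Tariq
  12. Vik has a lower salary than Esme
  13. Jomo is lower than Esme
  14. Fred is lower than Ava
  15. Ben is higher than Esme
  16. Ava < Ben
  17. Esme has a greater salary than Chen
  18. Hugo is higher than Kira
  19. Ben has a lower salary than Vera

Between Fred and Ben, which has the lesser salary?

Chaining the given relations: Fred < Ava < Vik < Amir < Finn < Esme < Ben.
So Fred < Ben; Fred is the lower of the two.

Fred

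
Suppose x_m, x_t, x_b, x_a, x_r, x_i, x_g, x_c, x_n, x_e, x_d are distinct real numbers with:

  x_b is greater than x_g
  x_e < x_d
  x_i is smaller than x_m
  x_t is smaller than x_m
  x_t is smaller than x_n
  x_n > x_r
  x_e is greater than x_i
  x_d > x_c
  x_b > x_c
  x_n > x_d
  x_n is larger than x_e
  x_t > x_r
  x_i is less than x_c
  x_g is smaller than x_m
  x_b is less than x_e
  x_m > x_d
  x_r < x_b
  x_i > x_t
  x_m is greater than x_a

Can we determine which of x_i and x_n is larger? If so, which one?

Chaining the given relations: x_i < x_c < x_b < x_e < x_d < x_n.
So x_n is larger.

x_n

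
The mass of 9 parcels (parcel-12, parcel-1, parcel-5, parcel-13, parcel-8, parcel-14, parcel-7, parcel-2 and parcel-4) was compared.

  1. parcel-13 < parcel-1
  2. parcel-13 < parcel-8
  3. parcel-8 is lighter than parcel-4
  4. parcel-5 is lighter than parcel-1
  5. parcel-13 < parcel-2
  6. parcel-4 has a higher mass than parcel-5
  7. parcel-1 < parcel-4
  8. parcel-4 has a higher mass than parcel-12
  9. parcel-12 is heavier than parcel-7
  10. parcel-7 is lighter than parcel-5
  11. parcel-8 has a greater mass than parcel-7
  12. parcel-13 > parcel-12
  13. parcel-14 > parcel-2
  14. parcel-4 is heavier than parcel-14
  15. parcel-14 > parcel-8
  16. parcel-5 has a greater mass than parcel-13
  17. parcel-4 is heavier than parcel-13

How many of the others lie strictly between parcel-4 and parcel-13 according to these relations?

The relations place parcel-13 below parcel-4. An element lies strictly between them when it is forced above parcel-13 and also forced below parcel-4.
Above parcel-13: {parcel-5, parcel-8, parcel-2, parcel-14, parcel-1}. Below parcel-4: {parcel-7, parcel-12, parcel-5, parcel-8, parcel-2, parcel-14, parcel-1}.
Intersection: {parcel-5, parcel-8, parcel-2, parcel-14, parcel-1} — 5.

5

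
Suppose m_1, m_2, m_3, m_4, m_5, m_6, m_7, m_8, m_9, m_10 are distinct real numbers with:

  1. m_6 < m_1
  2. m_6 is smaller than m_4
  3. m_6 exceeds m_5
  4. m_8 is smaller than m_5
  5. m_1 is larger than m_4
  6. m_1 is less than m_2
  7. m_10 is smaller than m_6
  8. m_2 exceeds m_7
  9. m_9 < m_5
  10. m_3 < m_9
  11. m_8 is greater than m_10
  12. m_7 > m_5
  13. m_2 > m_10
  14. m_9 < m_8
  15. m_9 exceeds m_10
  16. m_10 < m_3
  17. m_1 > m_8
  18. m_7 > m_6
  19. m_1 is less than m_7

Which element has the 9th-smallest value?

Chaining the given pairs: m_10 < m_3 < m_9 < m_8 < m_5 < m_6 < m_4 < m_1 < m_7 < m_2.
Counting 9 from the smallest end gives m_7.

m_7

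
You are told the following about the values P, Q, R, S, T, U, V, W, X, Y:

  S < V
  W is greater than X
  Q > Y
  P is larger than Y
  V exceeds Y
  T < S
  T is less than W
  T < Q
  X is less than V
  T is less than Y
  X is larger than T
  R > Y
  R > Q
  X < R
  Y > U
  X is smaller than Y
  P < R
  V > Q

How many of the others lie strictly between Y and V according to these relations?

1

The relations place Y below V. An element lies strictly between them when it is forced above Y and also forced below V.
Above Y: {P, Q, R}. Below V: {T, X, S, U, Q}.
Intersection: {Q} — 1.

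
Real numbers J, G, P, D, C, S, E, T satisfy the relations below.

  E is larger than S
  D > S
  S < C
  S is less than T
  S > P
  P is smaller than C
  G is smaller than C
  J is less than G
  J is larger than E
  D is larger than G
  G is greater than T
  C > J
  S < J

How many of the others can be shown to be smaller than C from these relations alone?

Directly below C: P, S, J, G.
One step further: E, T (6 so far).
No other element is forced below C by the given relations, so the count is 6.

6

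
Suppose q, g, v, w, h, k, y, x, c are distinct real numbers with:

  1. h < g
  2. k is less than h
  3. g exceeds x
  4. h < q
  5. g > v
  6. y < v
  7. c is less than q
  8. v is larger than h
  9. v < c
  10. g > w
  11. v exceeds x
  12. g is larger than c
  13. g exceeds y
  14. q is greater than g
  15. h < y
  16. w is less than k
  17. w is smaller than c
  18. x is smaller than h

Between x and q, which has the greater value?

q

Following the relations from x: x < h < v < c < g < q.
So x < q; q is the larger of the two.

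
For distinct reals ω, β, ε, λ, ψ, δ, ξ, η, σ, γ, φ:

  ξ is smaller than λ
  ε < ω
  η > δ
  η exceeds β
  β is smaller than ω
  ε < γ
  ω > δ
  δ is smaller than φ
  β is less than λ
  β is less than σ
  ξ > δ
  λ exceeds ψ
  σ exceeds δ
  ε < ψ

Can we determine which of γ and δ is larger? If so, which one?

undetermined

Following every chain through δ: above δ we get ω, η, φ, σ, ξ, λ.
γ is not reached, and no chain runs the other way from γ to δ.
So the given relations leave the order of δ and γ undetermined.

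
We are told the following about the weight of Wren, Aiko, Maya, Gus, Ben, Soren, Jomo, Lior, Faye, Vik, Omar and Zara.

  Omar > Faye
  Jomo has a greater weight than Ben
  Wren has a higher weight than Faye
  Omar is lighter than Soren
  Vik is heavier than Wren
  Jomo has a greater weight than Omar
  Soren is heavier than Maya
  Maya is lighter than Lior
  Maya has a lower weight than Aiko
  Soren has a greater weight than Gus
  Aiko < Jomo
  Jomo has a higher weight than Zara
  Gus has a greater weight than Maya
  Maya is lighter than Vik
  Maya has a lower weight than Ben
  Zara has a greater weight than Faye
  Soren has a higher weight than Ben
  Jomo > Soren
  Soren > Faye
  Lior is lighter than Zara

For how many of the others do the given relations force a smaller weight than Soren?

5

From Soren the given relations immediately reach Maya, Ben, Faye, Gus, Omar.
No other element is forced below Soren by the given relations, so the count is 5.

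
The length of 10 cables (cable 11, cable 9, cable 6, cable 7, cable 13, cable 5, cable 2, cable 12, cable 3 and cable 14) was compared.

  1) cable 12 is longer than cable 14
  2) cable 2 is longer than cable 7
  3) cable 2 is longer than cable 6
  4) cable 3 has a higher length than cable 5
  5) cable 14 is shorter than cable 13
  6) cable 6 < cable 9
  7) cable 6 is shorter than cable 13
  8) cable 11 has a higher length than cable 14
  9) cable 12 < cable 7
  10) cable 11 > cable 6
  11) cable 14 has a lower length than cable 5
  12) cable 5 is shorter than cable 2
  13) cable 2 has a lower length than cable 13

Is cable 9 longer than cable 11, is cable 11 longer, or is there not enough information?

Following every chain through cable 9: below cable 9 we get cable 6.
cable 11 is not reached, and no chain runs the other way from cable 11 to cable 9.
So the given relations leave the order of cable 9 and cable 11 undetermined.

undetermined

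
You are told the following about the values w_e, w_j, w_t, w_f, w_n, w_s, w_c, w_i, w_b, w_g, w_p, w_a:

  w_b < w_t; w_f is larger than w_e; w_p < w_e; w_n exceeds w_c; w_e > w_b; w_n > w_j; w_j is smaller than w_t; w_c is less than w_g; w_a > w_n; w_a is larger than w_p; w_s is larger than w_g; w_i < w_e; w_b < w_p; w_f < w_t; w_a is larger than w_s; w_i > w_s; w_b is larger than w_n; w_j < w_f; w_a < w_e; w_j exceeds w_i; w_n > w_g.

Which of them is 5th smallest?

w_j

Piecing the relations together gives one ordering: w_c < w_g < w_s < w_i < w_j < w_n < w_b < w_p < w_a < w_e < w_f < w_t.
The 5th smallest is w_j.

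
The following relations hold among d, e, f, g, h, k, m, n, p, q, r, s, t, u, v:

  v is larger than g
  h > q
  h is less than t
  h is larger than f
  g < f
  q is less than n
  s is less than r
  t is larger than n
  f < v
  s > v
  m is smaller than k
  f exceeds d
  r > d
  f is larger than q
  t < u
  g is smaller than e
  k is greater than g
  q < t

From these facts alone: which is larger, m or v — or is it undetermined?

undetermined

Following every chain through m: above m we get k.
v is not reached, and no chain runs the other way from v to m.
So the given relations leave the order of m and v undetermined.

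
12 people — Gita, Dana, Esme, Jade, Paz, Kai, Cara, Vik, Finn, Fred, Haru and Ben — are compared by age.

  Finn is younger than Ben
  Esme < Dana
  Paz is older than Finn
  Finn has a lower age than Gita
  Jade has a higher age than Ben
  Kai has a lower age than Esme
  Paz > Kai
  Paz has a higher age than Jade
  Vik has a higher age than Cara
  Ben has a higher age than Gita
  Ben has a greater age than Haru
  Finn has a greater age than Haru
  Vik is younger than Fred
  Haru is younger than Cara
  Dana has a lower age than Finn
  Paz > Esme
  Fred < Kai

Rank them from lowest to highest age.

The consecutive links are each given: Haru < Cara; Cara < Vik; Vik < Fred; Fred < Kai; Kai < Esme; Esme < Dana; Dana < Finn; Finn < Gita; Gita < Ben; Ben < Jade; Jade < Paz.

Haru < Cara < Vik < Fred < Kai < Esme < Dana < Finn < Gita < Ben < Jade < Paz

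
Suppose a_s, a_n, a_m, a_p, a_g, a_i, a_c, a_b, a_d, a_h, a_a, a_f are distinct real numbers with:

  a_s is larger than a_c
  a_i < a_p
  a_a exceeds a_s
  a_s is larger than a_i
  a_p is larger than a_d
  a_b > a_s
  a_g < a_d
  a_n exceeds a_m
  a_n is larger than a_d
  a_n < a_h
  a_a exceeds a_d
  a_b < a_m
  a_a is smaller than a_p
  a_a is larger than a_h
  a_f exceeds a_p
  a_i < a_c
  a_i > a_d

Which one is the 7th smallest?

The consecutive relations fix a unique order: a_g < a_d < a_i < a_c < a_s < a_b < a_m < a_n < a_h < a_a < a_p < a_f.
The 7th smallest is a_m.

a_m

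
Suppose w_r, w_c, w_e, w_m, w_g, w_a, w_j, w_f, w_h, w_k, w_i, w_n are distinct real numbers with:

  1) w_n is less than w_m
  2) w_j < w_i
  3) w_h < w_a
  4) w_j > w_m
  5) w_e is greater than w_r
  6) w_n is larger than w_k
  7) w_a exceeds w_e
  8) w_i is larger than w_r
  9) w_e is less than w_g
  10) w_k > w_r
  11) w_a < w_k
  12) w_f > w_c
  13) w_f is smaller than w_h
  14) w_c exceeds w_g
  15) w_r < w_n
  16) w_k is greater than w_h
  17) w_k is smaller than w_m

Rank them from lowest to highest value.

Each adjacent pair is fixed by a given relation: w_r < w_e; w_e < w_g; w_g < w_c; w_c < w_f; w_f < w_h; w_h < w_a; w_a < w_k; w_k < w_n; w_n < w_m; w_m < w_j; w_j < w_i. Chaining them end to end gives the full order.

w_r < w_e < w_g < w_c < w_f < w_h < w_a < w_k < w_n < w_m < w_j < w_i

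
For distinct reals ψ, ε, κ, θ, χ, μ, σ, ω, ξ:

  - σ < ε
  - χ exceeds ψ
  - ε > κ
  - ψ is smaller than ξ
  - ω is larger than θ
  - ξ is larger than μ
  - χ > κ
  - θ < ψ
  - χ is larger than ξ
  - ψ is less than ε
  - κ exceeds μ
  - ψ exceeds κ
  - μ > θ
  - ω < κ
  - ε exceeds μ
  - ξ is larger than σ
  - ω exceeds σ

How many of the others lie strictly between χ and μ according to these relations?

The relations place μ below χ. An element lies strictly between them when it is forced above μ and also forced below χ.
Above μ: {κ, ψ, ξ, ε}. Below χ: {θ, σ, ω, κ, ψ, ξ}.
Intersection: {κ, ψ, ξ} — 3.

3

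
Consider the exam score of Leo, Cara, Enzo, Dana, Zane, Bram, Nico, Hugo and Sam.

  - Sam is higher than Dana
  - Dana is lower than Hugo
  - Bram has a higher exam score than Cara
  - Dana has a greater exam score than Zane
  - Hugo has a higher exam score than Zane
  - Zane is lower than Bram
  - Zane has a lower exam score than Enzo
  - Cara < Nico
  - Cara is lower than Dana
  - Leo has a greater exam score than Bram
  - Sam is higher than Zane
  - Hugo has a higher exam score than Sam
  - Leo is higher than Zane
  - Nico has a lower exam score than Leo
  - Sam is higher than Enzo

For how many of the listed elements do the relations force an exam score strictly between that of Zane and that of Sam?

2

The relations place Zane below Sam. An element lies strictly between them when it is forced above Zane and also forced below Sam.
Above Zane: {Enzo, Dana, Bram, Leo, Hugo}. Below Sam: {Cara, Enzo, Dana}.
Intersection: {Enzo, Dana} — 2.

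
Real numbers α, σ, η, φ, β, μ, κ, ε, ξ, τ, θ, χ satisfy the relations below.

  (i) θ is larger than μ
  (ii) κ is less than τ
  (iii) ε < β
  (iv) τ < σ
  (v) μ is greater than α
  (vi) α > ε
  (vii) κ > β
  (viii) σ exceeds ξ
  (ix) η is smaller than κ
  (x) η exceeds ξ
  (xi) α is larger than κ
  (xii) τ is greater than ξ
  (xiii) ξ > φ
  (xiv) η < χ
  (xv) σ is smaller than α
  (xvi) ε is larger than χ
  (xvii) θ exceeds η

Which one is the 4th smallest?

Chaining the given pairs: φ < ξ < η < χ < ε < β < κ < τ < σ < α < μ < θ.
Counting 4 from the smallest end gives χ.

χ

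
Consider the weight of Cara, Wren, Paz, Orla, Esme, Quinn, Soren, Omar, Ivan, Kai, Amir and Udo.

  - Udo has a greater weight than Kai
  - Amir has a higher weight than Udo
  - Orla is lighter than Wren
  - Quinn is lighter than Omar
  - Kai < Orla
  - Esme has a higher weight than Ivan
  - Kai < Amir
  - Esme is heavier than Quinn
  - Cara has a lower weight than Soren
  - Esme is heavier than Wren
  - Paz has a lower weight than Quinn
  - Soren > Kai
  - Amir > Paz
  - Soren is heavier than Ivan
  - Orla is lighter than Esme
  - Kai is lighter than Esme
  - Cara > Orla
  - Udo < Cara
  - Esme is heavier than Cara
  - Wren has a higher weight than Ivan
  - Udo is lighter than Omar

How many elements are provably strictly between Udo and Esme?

1

Chaining upward from Udo reaches: Cara, Omar, Amir, Soren.
Chaining downward from Esme reaches: Paz, Kai, Orla, Quinn, Cara, Ivan, Wren.
Strictly between Udo and Esme are those in both lists: Cara — 1 element.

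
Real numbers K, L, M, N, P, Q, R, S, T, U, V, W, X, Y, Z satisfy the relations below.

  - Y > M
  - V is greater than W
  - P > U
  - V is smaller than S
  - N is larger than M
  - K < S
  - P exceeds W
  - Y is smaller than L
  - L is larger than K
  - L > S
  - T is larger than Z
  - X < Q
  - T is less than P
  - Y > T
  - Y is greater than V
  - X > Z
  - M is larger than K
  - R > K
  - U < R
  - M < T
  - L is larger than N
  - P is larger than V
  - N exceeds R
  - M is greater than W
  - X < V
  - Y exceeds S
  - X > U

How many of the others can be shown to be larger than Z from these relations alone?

8

From Z the given relations immediately reach X, T.
From those, V, Q, Y, P — 6 in total.
From those, S, L — 8 in total.
No other element is forced above Z by the given relations, so the count is 8.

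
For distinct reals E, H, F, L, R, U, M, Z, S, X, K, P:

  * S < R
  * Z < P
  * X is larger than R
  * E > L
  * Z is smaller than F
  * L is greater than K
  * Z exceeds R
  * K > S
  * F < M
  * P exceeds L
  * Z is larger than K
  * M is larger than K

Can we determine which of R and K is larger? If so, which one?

Following every chain through R: above R we get X, Z, F, M, P; below R we get S.
K is not reached, and no chain runs the other way from K to R.
So the given relations leave the order of R and K undetermined.

undetermined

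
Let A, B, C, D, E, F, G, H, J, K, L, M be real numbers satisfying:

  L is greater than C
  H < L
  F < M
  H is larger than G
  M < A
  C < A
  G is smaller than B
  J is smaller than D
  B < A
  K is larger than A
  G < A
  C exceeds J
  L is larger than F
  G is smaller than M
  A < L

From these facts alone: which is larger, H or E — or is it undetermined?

Following every chain through E: nothing is chained to E.
H is not reached, and no chain runs the other way from H to E.
So the given relations leave the order of E and H undetermined.

undetermined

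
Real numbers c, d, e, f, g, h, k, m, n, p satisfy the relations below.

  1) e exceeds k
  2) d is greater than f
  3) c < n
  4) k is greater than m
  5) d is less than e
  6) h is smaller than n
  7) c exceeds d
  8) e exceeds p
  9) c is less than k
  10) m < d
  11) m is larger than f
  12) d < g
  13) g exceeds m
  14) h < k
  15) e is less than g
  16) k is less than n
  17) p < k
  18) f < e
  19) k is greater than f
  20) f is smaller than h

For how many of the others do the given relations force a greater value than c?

Directly above c: k, n.
One step further: e (3 so far).
One step further: g (4 so far).
No other element is forced above c by the given relations, so the count is 4.

4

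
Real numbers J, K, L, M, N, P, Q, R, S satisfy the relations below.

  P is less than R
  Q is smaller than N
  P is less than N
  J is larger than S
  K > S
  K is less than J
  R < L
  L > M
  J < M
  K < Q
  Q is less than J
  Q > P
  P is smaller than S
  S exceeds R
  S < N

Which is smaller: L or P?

P

P < R and R < S give P < S.
With S < K: P < R < S < K.
With K < Q: P < R < S < K < Q.
Then Q < J extends the chain to J.
Then J < M extends the chain to M.
Then M < L extends the chain to L.
So P < L; P is the smaller of the two.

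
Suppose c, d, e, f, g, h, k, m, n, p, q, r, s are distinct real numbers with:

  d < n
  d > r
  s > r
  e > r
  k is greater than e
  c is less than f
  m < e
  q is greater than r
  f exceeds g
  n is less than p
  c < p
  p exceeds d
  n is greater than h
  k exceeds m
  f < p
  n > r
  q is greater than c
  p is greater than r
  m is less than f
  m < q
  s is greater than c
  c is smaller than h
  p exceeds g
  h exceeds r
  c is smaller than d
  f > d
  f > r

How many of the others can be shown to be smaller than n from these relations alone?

4

The elements the relations force below n are r, c, h, d — no chain reaches any other.
That is 4.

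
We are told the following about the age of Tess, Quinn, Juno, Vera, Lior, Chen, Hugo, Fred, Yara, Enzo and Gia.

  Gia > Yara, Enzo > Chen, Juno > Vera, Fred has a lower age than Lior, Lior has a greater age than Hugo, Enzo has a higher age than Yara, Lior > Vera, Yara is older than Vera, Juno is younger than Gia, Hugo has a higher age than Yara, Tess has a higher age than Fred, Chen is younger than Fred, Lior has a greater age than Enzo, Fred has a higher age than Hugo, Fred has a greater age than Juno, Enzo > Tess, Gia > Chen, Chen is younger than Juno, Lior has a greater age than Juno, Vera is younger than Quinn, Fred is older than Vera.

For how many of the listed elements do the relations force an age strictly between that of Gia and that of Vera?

Chaining upward from Vera reaches: Juno, Quinn, Yara, Hugo, Fred, Tess, Enzo, Lior.
Chaining downward from Gia reaches: Chen, Juno, Yara.
Strictly between Vera and Gia are those in both lists: Juno, Yara — 2 elements.

2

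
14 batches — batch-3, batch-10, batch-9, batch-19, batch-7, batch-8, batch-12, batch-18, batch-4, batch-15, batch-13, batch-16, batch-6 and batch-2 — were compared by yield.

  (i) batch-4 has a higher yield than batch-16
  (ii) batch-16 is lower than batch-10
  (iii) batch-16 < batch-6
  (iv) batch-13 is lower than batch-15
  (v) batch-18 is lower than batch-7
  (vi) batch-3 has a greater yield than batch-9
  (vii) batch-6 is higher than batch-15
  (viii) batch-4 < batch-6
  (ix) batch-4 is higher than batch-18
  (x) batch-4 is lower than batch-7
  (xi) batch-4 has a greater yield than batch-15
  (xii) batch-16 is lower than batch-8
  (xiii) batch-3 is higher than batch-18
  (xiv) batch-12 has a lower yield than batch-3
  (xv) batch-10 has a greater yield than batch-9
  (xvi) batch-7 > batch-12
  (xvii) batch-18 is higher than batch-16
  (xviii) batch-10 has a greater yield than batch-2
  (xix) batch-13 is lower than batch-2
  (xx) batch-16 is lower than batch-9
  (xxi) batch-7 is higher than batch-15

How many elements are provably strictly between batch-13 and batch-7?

2

Chaining upward from batch-13 reaches: batch-15, batch-2, batch-4, batch-10, batch-6.
Chaining downward from batch-7 reaches: batch-16, batch-15, batch-12, batch-18, batch-4.
Strictly between batch-13 and batch-7 are those in both lists: batch-15, batch-4 — 2 elements.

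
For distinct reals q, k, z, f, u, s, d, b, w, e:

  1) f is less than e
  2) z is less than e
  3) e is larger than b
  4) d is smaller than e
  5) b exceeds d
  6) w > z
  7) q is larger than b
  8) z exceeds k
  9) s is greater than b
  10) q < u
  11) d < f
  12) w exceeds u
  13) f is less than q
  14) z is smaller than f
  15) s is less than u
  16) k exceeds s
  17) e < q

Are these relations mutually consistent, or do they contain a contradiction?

consistent

Every relation is compatible with d < b < s < k < z < f < e < q < u < w; the set is consistent.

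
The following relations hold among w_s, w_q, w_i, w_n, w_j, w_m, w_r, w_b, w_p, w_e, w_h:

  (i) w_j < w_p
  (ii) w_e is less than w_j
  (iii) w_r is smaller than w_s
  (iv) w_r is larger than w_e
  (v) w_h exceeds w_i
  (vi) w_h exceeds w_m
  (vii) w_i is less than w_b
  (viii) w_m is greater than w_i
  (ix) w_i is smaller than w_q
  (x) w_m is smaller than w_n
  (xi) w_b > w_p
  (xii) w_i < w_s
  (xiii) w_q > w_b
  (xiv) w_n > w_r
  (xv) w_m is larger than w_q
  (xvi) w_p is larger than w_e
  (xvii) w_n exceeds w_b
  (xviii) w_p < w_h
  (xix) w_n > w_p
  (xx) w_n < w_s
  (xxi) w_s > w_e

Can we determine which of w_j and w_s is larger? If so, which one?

Chaining the given relations: w_j < w_p < w_b < w_q < w_m < w_n < w_s.
So w_s is larger.

w_s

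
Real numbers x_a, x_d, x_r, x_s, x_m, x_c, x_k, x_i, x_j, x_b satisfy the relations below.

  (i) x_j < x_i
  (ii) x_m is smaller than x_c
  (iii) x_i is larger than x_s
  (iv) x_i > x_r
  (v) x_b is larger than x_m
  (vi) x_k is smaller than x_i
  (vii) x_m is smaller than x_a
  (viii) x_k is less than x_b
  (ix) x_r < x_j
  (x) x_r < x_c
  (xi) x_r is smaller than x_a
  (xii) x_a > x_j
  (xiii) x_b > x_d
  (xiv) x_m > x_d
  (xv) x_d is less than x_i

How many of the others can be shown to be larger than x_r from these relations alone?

From x_r the given relations immediately reach x_j, x_i, x_c, x_a.
No other element is forced above x_r by the given relations, so the count is 4.

4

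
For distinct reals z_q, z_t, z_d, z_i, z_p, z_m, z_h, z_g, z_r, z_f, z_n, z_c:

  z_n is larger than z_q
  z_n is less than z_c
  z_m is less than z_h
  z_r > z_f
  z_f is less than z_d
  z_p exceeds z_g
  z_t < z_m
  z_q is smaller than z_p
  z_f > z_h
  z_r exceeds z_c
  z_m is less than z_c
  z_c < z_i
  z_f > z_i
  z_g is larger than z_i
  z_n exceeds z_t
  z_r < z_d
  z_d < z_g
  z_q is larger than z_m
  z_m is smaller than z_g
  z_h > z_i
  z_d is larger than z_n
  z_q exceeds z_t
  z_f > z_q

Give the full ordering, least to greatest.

z_t < z_m < z_q < z_n < z_c < z_i < z_h < z_f < z_r < z_d < z_g < z_p

Each adjacent pair is fixed by a given relation: z_t < z_m; z_m < z_q; z_q < z_n; z_n < z_c; z_c < z_i; z_i < z_h; z_h < z_f; z_f < z_r; z_r < z_d; z_d < z_g; z_g < z_p. Chaining them end to end gives the full order.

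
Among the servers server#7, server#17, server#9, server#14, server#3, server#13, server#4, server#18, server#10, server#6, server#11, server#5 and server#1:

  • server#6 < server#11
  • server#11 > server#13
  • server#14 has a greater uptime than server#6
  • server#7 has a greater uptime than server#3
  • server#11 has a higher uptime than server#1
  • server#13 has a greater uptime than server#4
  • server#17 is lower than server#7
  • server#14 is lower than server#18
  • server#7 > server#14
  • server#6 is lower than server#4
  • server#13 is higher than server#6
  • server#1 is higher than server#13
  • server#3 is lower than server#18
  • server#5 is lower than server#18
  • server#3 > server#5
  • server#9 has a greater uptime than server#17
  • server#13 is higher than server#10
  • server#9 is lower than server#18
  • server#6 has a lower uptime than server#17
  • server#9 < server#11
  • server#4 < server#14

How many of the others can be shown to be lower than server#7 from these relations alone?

From server#7 the given relations immediately reach server#3, server#14, server#17.
From those, server#5, server#6, server#4 — 6 in total.
No other element is forced below server#7 by the given relations, so the count is 6.

6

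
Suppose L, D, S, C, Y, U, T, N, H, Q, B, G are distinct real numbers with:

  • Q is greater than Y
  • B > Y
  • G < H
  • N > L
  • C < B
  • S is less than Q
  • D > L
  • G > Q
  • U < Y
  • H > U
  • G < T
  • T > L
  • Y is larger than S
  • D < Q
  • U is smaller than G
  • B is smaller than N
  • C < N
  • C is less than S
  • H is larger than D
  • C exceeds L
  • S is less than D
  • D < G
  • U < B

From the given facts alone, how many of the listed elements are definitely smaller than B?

5

From B the given relations immediately reach C, U, Y.
From those, L, S — 5 in total.
Nothing else is reachable below B; 5 in all.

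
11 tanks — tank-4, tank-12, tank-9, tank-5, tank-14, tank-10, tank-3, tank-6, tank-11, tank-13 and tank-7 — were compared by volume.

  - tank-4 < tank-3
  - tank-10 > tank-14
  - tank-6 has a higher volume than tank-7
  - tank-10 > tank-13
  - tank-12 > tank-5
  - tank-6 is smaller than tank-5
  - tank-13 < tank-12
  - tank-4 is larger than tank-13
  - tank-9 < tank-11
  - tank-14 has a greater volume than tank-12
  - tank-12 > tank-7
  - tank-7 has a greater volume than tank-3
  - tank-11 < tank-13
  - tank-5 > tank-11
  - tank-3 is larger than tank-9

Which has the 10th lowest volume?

Chaining the given pairs: tank-9 < tank-11 < tank-13 < tank-4 < tank-3 < tank-7 < tank-6 < tank-5 < tank-12 < tank-14 < tank-10.
Counting 10 from the smallest end gives tank-14.

tank-14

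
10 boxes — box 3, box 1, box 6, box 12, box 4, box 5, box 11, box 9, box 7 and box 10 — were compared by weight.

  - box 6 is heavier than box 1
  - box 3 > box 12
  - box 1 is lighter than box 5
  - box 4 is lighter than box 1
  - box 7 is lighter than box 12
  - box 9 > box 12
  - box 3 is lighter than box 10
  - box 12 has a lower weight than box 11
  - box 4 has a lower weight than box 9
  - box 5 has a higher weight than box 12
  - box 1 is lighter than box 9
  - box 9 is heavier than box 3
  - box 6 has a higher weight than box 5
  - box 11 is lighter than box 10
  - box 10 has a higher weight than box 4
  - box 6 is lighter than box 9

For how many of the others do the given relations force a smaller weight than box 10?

5

The elements the relations force below box 10 are box 4, box 7, box 12, box 3, box 11 — no chain reaches any other.
That is 5.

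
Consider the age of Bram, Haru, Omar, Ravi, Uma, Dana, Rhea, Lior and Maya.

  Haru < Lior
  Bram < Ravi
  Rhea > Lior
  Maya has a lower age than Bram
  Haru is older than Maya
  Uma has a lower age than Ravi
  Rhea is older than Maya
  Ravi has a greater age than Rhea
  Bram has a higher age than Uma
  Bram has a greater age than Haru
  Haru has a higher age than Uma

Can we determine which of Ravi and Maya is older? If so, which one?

Ravi

Link the given pairs in sequence: Maya < Haru; Haru < Lior; Lior < Rhea; Rhea < Ravi.
Chaining these gives Maya < Haru < Lior < Rhea < Ravi.
So Ravi is older.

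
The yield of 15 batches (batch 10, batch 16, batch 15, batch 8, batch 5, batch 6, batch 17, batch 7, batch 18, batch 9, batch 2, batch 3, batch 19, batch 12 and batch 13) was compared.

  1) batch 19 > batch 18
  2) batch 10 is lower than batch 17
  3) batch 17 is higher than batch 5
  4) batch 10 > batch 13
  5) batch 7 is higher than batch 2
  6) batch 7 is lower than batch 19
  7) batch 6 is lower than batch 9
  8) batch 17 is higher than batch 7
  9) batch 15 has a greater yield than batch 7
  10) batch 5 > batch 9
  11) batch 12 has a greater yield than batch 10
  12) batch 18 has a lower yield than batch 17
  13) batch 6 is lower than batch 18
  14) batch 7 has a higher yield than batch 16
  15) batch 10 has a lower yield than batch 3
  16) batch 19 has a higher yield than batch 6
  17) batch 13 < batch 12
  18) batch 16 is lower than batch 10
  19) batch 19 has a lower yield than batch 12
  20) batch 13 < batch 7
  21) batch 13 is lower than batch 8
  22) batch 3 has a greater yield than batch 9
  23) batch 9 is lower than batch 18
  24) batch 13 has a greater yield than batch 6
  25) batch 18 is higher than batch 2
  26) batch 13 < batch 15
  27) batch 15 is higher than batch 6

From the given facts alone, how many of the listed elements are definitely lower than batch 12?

The elements the relations force below batch 12 are batch 6, batch 9, batch 16, batch 2, batch 18, batch 13, batch 10, batch 7, batch 19 — no chain reaches any other.
That is 9.

9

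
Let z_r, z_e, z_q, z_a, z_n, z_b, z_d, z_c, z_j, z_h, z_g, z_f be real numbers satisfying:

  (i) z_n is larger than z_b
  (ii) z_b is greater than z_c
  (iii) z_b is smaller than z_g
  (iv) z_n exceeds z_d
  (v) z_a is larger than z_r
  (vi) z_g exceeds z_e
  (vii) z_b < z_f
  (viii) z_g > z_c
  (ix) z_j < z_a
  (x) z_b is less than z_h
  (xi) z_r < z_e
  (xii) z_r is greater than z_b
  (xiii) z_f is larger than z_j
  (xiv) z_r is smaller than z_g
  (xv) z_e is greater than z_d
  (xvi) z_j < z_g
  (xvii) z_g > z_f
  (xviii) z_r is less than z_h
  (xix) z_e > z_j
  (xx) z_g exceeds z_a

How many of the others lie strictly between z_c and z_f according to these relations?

1

Chaining upward from z_c reaches: z_b, z_r, z_n, z_e, z_a, z_g, z_h.
Chaining downward from z_f reaches: z_b, z_j.
Strictly between z_c and z_f are those in both lists: z_b — 1 element.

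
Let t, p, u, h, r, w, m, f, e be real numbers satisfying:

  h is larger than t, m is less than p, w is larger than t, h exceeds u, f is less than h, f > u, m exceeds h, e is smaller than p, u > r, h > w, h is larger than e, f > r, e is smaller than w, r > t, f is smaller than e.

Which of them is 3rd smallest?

The consecutive relations fix a unique order: t < r < u < f < e < w < h < m < p.
The 3rd smallest is u.

u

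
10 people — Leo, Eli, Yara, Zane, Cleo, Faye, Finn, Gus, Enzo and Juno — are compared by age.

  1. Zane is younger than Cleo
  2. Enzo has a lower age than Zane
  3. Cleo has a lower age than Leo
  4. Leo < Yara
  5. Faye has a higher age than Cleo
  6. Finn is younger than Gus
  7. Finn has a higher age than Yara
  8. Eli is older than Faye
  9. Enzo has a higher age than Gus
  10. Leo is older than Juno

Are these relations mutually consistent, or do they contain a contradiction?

Chaining the given relations yields Leo < Yara < Finn < Gus < Enzo < Zane < Cleo, so Leo < Cleo. But one relation states Cleo < Leo. These cannot both hold.

inconsistent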